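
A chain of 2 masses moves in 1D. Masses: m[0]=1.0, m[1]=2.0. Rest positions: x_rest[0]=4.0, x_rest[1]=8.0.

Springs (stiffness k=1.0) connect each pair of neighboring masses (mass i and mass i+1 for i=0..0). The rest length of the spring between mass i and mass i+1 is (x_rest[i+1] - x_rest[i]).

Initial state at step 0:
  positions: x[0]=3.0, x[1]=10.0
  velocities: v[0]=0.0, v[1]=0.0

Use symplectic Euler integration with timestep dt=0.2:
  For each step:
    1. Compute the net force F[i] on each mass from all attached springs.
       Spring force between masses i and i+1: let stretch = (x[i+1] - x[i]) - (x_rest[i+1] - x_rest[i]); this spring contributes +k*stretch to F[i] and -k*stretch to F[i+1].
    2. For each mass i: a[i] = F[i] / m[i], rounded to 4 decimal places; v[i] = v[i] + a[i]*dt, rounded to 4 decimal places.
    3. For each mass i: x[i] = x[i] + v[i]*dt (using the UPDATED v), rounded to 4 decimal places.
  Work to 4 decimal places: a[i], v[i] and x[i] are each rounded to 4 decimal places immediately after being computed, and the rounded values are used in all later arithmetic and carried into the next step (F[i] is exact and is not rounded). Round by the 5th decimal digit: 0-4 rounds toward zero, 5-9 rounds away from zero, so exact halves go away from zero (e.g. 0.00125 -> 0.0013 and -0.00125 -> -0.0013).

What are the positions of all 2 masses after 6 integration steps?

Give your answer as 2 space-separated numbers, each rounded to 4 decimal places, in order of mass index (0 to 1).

Answer: 5.0512 8.9745

Derivation:
Step 0: x=[3.0000 10.0000] v=[0.0000 0.0000]
Step 1: x=[3.1200 9.9400] v=[0.6000 -0.3000]
Step 2: x=[3.3528 9.8236] v=[1.1640 -0.5820]
Step 3: x=[3.6844 9.6578] v=[1.6582 -0.8291]
Step 4: x=[4.0950 9.4525] v=[2.0529 -1.0264]
Step 5: x=[4.5599 9.2201] v=[2.3244 -1.1622]
Step 6: x=[5.0512 8.9745] v=[2.4564 -1.2282]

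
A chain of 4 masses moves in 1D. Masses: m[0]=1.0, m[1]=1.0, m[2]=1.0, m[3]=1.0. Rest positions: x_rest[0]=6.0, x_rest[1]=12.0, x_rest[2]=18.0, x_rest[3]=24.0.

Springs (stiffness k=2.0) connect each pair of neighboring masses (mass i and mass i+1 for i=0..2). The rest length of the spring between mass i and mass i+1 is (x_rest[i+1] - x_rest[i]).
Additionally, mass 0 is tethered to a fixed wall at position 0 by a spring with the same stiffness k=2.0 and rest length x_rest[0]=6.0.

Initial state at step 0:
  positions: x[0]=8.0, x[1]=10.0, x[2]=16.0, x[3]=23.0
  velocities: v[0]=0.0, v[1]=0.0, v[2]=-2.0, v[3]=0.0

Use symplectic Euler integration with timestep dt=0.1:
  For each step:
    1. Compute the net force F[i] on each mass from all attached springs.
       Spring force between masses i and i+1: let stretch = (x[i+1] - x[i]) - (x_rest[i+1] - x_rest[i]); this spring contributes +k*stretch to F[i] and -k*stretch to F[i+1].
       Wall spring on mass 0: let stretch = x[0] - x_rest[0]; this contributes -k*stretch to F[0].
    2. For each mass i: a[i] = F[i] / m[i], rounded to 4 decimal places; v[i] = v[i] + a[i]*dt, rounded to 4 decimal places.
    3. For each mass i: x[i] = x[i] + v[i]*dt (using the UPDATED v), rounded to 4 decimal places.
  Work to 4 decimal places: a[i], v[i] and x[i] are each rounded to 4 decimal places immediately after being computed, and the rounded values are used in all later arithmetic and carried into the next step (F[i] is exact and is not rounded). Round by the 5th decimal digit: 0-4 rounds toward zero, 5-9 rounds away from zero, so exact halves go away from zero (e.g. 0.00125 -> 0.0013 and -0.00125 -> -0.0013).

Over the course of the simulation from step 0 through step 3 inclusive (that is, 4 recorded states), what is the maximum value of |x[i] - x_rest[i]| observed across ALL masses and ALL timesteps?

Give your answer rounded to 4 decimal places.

Answer: 2.4466

Derivation:
Step 0: x=[8.0000 10.0000 16.0000 23.0000] v=[0.0000 0.0000 -2.0000 0.0000]
Step 1: x=[7.8800 10.0800 15.8200 22.9800] v=[-1.2000 0.8000 -1.8000 -0.2000]
Step 2: x=[7.6464 10.2308 15.6684 22.9368] v=[-2.3360 1.5080 -1.5160 -0.4320]
Step 3: x=[7.3116 10.4387 15.5534 22.8682] v=[-3.3484 2.0786 -1.1498 -0.6857]
Max displacement = 2.4466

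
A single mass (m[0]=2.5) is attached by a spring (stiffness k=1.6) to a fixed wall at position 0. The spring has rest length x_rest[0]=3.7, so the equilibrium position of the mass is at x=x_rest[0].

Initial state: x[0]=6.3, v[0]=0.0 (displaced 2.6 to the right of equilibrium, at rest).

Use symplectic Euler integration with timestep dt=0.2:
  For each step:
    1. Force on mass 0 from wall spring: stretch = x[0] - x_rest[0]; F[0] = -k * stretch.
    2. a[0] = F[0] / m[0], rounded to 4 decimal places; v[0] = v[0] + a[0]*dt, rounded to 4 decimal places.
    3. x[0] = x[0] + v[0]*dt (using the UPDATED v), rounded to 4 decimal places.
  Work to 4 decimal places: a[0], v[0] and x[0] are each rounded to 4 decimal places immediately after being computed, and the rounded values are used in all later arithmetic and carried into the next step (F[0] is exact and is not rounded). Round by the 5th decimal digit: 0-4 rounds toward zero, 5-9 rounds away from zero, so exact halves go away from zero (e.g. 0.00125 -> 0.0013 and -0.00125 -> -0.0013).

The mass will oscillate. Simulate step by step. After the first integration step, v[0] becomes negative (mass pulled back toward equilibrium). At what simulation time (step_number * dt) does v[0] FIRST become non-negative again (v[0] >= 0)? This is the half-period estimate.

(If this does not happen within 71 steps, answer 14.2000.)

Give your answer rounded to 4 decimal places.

Answer: 4.0000

Derivation:
Step 0: x=[6.3000] v=[0.0000]
Step 1: x=[6.2334] v=[-0.3328]
Step 2: x=[6.1020] v=[-0.6571]
Step 3: x=[5.9091] v=[-0.9646]
Step 4: x=[5.6596] v=[-1.2474]
Step 5: x=[5.3600] v=[-1.4982]
Step 6: x=[5.0179] v=[-1.7107]
Step 7: x=[4.6420] v=[-1.8794]
Step 8: x=[4.2420] v=[-2.0000]
Step 9: x=[3.8281] v=[-2.0694]
Step 10: x=[3.4109] v=[-2.0858]
Step 11: x=[3.0011] v=[-2.0488]
Step 12: x=[2.6092] v=[-1.9593]
Step 13: x=[2.2453] v=[-1.8197]
Step 14: x=[1.9186] v=[-1.6335]
Step 15: x=[1.6375] v=[-1.4055]
Step 16: x=[1.4092] v=[-1.1415]
Step 17: x=[1.2395] v=[-0.8483]
Step 18: x=[1.1328] v=[-0.5334]
Step 19: x=[1.0918] v=[-0.2048]
Step 20: x=[1.1176] v=[0.1290]
First v>=0 after going negative at step 20, time=4.0000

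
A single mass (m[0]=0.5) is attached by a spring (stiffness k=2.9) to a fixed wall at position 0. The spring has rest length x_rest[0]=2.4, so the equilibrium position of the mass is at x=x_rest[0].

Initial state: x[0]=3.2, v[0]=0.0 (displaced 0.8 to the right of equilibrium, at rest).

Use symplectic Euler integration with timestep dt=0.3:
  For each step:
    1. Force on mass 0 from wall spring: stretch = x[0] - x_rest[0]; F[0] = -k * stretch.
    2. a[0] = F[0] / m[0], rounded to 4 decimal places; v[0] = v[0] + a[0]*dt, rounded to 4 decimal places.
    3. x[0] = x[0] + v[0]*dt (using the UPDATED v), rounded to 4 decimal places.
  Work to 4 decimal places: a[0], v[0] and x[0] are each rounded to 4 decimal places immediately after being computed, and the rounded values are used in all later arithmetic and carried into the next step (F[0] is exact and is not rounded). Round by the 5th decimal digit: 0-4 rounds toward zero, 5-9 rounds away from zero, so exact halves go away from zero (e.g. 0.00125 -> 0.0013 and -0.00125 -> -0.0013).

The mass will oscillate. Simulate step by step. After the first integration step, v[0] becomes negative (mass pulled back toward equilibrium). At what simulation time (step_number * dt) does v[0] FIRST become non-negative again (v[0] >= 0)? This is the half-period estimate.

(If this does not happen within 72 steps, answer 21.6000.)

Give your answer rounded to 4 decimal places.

Step 0: x=[3.2000] v=[0.0000]
Step 1: x=[2.7824] v=[-1.3920]
Step 2: x=[2.1652] v=[-2.0574]
Step 3: x=[1.6705] v=[-1.6489]
Step 4: x=[1.5566] v=[-0.3796]
Step 5: x=[1.8830] v=[1.0879]
First v>=0 after going negative at step 5, time=1.5000

Answer: 1.5000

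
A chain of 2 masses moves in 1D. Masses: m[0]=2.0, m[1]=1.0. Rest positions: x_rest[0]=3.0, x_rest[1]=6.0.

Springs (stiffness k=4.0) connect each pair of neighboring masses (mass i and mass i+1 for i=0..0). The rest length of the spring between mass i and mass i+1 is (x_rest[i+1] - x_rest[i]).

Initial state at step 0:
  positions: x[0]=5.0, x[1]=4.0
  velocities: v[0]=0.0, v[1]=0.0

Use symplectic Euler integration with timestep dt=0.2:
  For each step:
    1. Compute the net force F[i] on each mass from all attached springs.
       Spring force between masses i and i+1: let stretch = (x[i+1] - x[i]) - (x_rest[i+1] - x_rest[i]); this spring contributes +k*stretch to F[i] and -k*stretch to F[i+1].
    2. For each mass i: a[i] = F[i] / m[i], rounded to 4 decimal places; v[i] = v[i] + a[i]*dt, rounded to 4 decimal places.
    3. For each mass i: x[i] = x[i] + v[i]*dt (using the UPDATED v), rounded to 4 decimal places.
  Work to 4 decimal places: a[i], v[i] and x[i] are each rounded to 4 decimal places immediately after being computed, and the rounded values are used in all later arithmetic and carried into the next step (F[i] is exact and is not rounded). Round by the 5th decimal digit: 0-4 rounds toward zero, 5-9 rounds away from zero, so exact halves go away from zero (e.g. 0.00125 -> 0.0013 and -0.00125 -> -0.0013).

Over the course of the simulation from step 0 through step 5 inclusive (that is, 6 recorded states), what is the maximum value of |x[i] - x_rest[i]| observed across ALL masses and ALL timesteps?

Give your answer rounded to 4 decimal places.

Step 0: x=[5.0000 4.0000] v=[0.0000 0.0000]
Step 1: x=[4.6800 4.6400] v=[-1.6000 3.2000]
Step 2: x=[4.1168 5.7664] v=[-2.8160 5.6320]
Step 3: x=[3.4456 7.1089] v=[-3.3562 6.7123]
Step 4: x=[2.8274 8.3452] v=[-3.0909 6.1817]
Step 5: x=[2.4106 9.1787] v=[-2.0838 4.1675]
Max displacement = 3.1787

Answer: 3.1787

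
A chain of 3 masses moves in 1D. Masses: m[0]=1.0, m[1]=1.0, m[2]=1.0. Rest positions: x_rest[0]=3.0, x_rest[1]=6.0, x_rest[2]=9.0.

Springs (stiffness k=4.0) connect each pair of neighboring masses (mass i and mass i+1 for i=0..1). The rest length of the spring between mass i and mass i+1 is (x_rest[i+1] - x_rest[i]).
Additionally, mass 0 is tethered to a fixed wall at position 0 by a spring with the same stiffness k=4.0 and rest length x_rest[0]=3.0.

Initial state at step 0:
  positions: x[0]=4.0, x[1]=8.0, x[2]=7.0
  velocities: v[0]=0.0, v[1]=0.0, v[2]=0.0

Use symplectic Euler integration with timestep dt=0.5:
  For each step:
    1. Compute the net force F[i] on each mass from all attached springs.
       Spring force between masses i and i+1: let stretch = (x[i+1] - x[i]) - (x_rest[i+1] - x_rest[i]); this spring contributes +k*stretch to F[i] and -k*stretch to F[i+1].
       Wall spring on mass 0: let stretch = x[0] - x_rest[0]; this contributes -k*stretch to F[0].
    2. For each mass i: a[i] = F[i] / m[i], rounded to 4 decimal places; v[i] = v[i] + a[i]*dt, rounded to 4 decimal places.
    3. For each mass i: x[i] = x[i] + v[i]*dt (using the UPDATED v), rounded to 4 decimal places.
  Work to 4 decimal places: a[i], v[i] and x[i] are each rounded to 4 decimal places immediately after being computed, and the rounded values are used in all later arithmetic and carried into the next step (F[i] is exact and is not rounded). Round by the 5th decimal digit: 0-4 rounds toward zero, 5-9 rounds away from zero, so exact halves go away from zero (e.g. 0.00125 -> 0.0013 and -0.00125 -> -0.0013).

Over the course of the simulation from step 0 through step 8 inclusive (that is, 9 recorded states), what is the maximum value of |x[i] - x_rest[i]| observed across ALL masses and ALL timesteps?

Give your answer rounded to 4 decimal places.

Answer: 4.0000

Derivation:
Step 0: x=[4.0000 8.0000 7.0000] v=[0.0000 0.0000 0.0000]
Step 1: x=[4.0000 3.0000 11.0000] v=[0.0000 -10.0000 8.0000]
Step 2: x=[-1.0000 7.0000 10.0000] v=[-10.0000 8.0000 -2.0000]
Step 3: x=[3.0000 6.0000 9.0000] v=[8.0000 -2.0000 -2.0000]
Step 4: x=[7.0000 5.0000 8.0000] v=[8.0000 -2.0000 -2.0000]
Step 5: x=[2.0000 9.0000 7.0000] v=[-10.0000 8.0000 -2.0000]
Step 6: x=[2.0000 4.0000 11.0000] v=[0.0000 -10.0000 8.0000]
Step 7: x=[2.0000 4.0000 11.0000] v=[0.0000 0.0000 0.0000]
Step 8: x=[2.0000 9.0000 7.0000] v=[0.0000 10.0000 -8.0000]
Max displacement = 4.0000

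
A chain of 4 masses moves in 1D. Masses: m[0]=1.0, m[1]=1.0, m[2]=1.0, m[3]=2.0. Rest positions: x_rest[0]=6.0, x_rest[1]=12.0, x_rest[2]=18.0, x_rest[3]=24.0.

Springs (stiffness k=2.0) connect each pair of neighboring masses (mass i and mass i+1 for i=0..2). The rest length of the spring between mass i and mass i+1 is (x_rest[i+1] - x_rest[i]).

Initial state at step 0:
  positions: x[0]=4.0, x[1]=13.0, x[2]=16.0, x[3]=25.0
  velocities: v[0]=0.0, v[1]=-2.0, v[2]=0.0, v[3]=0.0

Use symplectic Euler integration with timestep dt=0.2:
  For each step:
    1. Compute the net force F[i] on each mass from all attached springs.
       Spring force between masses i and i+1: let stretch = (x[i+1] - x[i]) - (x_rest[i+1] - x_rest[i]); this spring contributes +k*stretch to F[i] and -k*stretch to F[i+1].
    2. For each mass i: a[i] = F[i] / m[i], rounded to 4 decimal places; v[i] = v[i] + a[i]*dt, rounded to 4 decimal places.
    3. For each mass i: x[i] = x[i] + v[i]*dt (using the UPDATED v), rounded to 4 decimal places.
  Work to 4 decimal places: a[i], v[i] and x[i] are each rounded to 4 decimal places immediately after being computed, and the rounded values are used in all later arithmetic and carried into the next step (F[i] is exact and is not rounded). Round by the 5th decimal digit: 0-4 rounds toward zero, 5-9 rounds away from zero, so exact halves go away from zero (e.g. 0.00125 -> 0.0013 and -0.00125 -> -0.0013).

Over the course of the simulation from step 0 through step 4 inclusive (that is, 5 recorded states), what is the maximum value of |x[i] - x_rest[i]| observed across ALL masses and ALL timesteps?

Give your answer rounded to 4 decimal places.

Step 0: x=[4.0000 13.0000 16.0000 25.0000] v=[0.0000 -2.0000 0.0000 0.0000]
Step 1: x=[4.2400 12.1200 16.4800 24.8800] v=[1.2000 -4.4000 2.4000 -0.6000]
Step 2: x=[4.6304 10.9584 17.2832 24.6640] v=[1.9520 -5.8080 4.0160 -1.0800]
Step 3: x=[5.0470 9.7965 18.1709 24.3928] v=[2.0832 -5.8093 4.4384 -1.3562]
Step 4: x=[5.3636 8.9246 18.8864 24.1127] v=[1.5830 -4.3593 3.5774 -1.4006]
Max displacement = 3.0754

Answer: 3.0754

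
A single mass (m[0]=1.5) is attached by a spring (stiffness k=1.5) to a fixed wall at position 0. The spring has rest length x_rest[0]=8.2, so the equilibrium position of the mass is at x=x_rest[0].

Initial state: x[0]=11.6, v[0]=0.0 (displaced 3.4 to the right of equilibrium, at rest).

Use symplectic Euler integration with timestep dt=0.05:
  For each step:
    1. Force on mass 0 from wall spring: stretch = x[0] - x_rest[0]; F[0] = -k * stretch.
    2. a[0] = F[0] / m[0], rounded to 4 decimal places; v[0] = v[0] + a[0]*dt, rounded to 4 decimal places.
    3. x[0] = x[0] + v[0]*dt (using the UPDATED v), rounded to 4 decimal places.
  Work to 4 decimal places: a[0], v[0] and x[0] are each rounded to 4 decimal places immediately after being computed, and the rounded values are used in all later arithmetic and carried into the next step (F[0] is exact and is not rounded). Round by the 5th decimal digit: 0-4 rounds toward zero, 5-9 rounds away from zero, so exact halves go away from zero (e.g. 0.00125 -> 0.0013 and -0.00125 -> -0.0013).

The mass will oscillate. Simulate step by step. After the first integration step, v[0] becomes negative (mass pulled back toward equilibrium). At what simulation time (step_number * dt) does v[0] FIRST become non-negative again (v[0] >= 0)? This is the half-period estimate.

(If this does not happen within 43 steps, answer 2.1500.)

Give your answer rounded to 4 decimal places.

Answer: 2.1500

Derivation:
Step 0: x=[11.6000] v=[0.0000]
Step 1: x=[11.5915] v=[-0.1700]
Step 2: x=[11.5745] v=[-0.3396]
Step 3: x=[11.5491] v=[-0.5083]
Step 4: x=[11.5153] v=[-0.6758]
Step 5: x=[11.4732] v=[-0.8416]
Step 6: x=[11.4229] v=[-1.0053]
Step 7: x=[11.3646] v=[-1.1664]
Step 8: x=[11.2984] v=[-1.3246]
Step 9: x=[11.2244] v=[-1.4795]
Step 10: x=[11.1429] v=[-1.6307]
Step 11: x=[11.0540] v=[-1.7778]
Step 12: x=[10.9580] v=[-1.9205]
Step 13: x=[10.8551] v=[-2.0584]
Step 14: x=[10.7455] v=[-2.1912]
Step 15: x=[10.6296] v=[-2.3185]
Step 16: x=[10.5076] v=[-2.4400]
Step 17: x=[10.3798] v=[-2.5554]
Step 18: x=[10.2466] v=[-2.6644]
Step 19: x=[10.1083] v=[-2.7667]
Step 20: x=[9.9652] v=[-2.8621]
Step 21: x=[9.8177] v=[-2.9504]
Step 22: x=[9.6661] v=[-3.0313]
Step 23: x=[9.5109] v=[-3.1046]
Step 24: x=[9.3524] v=[-3.1701]
Step 25: x=[9.1910] v=[-3.2277]
Step 26: x=[9.0271] v=[-3.2773]
Step 27: x=[8.8612] v=[-3.3187]
Step 28: x=[8.6936] v=[-3.3518]
Step 29: x=[8.5248] v=[-3.3765]
Step 30: x=[8.3552] v=[-3.3927]
Step 31: x=[8.1852] v=[-3.4005]
Step 32: x=[8.0152] v=[-3.3998]
Step 33: x=[7.8457] v=[-3.3906]
Step 34: x=[7.6771] v=[-3.3729]
Step 35: x=[7.5098] v=[-3.3468]
Step 36: x=[7.3442] v=[-3.3123]
Step 37: x=[7.1807] v=[-3.2695]
Step 38: x=[7.0198] v=[-3.2185]
Step 39: x=[6.8618] v=[-3.1595]
Step 40: x=[6.7072] v=[-3.0926]
Step 41: x=[6.5563] v=[-3.0180]
Step 42: x=[6.4095] v=[-2.9358]
Step 43: x=[6.2672] v=[-2.8463]
v[0] did not become non-negative within 43 steps; using fallback time=2.1500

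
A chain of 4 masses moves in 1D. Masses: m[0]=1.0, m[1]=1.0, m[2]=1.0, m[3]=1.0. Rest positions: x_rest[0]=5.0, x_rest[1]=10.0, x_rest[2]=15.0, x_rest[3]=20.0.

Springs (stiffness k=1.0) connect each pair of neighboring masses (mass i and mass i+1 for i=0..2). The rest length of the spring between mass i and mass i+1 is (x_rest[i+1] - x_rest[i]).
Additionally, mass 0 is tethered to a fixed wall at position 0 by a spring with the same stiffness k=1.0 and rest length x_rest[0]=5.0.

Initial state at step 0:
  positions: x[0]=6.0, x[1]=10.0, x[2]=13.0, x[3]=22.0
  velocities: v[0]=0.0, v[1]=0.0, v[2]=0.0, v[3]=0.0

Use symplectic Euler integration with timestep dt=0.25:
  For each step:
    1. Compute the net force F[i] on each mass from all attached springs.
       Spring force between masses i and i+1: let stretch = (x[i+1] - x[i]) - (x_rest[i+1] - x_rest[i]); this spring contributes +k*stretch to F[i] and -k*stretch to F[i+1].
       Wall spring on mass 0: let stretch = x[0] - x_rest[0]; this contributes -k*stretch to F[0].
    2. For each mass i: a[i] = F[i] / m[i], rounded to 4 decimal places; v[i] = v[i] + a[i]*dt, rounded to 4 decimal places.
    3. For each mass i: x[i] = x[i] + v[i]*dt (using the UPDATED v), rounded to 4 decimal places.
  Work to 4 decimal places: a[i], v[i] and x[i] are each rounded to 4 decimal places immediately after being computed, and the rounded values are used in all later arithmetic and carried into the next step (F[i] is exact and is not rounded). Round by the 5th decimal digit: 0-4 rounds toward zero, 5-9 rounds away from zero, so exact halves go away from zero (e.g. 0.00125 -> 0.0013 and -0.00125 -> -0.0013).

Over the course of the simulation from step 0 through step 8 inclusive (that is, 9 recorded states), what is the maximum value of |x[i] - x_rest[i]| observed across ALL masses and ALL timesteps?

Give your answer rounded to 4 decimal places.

Step 0: x=[6.0000 10.0000 13.0000 22.0000] v=[0.0000 0.0000 0.0000 0.0000]
Step 1: x=[5.8750 9.9375 13.3750 21.7500] v=[-0.5000 -0.2500 1.5000 -1.0000]
Step 2: x=[5.6367 9.8359 14.0586 21.2891] v=[-0.9531 -0.4063 2.7344 -1.8438]
Step 3: x=[5.3086 9.7358 14.9302 20.6888] v=[-1.3125 -0.4004 3.4864 -2.4014]
Step 4: x=[4.9254 9.6837 15.8371 20.0410] v=[-1.5329 -0.2086 3.6275 -2.5911]
Step 5: x=[4.5317 9.7188 16.6221 19.4430] v=[-1.5747 0.1402 3.1401 -2.3921]
Step 6: x=[4.1790 9.8611 17.1520 18.9812] v=[-1.4109 0.5693 2.1195 -1.8473]
Step 7: x=[3.9202 10.1040 17.3405 18.7176] v=[-1.0351 0.9715 0.7541 -1.0546]
Step 8: x=[3.8029 10.4127 17.1628 18.6804] v=[-0.4692 1.2347 -0.7108 -0.1489]
Max displacement = 2.3405

Answer: 2.3405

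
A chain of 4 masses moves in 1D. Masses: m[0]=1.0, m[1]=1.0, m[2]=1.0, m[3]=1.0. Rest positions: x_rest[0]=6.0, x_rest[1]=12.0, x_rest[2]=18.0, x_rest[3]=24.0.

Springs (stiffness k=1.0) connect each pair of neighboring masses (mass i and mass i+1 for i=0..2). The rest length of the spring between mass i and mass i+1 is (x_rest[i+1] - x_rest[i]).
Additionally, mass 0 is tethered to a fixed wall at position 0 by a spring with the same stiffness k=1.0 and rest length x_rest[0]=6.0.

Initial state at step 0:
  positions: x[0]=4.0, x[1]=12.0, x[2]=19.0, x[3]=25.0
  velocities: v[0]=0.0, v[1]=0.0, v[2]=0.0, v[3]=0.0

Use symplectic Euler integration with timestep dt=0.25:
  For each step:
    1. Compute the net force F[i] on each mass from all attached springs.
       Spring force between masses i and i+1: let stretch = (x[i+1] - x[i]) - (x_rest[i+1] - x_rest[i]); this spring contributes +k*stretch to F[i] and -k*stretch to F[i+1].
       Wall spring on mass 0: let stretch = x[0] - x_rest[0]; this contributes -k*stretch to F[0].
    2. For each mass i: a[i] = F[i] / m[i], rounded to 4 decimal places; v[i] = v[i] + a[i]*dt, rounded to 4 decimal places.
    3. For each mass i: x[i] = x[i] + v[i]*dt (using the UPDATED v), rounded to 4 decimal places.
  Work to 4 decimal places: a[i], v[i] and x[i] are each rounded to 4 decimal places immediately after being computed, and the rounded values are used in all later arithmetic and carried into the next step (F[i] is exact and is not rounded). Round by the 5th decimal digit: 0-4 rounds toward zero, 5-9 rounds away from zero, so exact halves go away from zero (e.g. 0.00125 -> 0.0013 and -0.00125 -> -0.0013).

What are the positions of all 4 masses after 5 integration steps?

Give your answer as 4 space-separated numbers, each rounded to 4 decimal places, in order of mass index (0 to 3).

Step 0: x=[4.0000 12.0000 19.0000 25.0000] v=[0.0000 0.0000 0.0000 0.0000]
Step 1: x=[4.2500 11.9375 18.9375 25.0000] v=[1.0000 -0.2500 -0.2500 0.0000]
Step 2: x=[4.7149 11.8320 18.8164 24.9961] v=[1.8594 -0.4219 -0.4844 -0.0156]
Step 3: x=[5.3299 11.7182 18.6450 24.9810] v=[2.4600 -0.4551 -0.6856 -0.0605]
Step 4: x=[6.0111 11.6381 18.4367 24.9449] v=[2.7246 -0.3205 -0.8333 -0.1445]
Step 5: x=[6.6683 11.6312 18.2102 24.8770] v=[2.6286 -0.0276 -0.9059 -0.2716]

Answer: 6.6683 11.6312 18.2102 24.8770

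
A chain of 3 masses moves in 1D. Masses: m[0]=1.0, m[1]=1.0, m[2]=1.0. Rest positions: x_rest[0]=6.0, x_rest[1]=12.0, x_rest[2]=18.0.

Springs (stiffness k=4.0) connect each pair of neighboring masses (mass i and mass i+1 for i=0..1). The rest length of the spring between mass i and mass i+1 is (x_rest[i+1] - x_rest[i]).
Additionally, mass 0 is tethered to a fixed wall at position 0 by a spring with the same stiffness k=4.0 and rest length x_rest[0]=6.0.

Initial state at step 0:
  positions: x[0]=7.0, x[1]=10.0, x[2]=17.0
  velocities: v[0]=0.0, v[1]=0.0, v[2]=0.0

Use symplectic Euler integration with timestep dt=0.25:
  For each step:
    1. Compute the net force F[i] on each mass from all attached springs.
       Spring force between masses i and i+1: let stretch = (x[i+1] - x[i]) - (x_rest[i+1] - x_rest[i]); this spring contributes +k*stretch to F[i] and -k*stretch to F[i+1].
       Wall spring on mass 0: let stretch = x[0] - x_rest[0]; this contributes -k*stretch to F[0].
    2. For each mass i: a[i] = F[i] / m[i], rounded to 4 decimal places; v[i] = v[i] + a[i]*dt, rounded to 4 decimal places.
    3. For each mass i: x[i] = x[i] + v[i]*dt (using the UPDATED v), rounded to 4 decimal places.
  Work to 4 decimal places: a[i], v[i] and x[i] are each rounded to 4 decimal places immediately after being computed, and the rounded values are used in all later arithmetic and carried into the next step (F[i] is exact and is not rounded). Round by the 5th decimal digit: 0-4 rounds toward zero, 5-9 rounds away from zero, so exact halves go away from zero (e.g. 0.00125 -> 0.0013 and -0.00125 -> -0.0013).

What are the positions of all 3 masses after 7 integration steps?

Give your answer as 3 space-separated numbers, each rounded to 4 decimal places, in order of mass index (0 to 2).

Answer: 6.9353 11.0341 18.5788

Derivation:
Step 0: x=[7.0000 10.0000 17.0000] v=[0.0000 0.0000 0.0000]
Step 1: x=[6.0000 11.0000 16.7500] v=[-4.0000 4.0000 -1.0000]
Step 2: x=[4.7500 12.1875 16.5625] v=[-5.0000 4.7500 -0.7500]
Step 3: x=[4.1719 12.6094 16.7813] v=[-2.3125 1.6875 0.8750]
Step 4: x=[4.6602 11.9649 17.4571] v=[1.9531 -2.5781 2.7031]
Step 5: x=[5.8096 10.8673 18.2598] v=[4.5976 -4.3906 3.2109]
Step 6: x=[6.7710 10.3534 18.7144] v=[3.8457 -2.0558 1.8184]
Step 7: x=[6.9353 11.0341 18.5788] v=[0.6571 2.7228 -0.5426]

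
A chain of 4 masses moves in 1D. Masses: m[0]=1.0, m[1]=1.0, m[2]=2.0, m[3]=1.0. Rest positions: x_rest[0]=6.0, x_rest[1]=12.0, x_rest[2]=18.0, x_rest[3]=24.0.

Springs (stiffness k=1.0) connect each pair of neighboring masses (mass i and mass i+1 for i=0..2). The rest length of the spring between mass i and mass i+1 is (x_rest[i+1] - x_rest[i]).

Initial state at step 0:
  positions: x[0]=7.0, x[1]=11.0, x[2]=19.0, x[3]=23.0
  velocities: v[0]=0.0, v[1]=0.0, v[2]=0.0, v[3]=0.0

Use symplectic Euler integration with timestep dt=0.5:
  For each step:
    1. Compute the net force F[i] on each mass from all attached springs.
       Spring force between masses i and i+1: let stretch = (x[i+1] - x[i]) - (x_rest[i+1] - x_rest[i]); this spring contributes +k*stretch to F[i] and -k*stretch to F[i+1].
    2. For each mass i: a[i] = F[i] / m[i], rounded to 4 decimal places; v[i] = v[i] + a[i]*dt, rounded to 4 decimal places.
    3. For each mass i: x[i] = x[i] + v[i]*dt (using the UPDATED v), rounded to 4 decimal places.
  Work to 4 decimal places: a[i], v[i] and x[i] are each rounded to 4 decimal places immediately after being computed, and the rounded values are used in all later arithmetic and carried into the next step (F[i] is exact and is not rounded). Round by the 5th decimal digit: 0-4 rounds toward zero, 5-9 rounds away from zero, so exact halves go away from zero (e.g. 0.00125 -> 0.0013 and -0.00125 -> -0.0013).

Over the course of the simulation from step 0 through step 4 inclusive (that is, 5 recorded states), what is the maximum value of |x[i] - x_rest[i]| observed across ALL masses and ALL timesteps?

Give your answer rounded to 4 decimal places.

Answer: 1.7969

Derivation:
Step 0: x=[7.0000 11.0000 19.0000 23.0000] v=[0.0000 0.0000 0.0000 0.0000]
Step 1: x=[6.5000 12.0000 18.5000 23.5000] v=[-1.0000 2.0000 -1.0000 1.0000]
Step 2: x=[5.8750 13.2500 17.8125 24.2500] v=[-1.2500 2.5000 -1.3750 1.5000]
Step 3: x=[5.5938 13.7969 17.3594 24.8907] v=[-0.5625 1.0938 -0.9063 1.2813]
Step 4: x=[5.8634 13.1837 17.4024 25.1486] v=[0.5391 -1.2265 0.0859 0.5157]
Max displacement = 1.7969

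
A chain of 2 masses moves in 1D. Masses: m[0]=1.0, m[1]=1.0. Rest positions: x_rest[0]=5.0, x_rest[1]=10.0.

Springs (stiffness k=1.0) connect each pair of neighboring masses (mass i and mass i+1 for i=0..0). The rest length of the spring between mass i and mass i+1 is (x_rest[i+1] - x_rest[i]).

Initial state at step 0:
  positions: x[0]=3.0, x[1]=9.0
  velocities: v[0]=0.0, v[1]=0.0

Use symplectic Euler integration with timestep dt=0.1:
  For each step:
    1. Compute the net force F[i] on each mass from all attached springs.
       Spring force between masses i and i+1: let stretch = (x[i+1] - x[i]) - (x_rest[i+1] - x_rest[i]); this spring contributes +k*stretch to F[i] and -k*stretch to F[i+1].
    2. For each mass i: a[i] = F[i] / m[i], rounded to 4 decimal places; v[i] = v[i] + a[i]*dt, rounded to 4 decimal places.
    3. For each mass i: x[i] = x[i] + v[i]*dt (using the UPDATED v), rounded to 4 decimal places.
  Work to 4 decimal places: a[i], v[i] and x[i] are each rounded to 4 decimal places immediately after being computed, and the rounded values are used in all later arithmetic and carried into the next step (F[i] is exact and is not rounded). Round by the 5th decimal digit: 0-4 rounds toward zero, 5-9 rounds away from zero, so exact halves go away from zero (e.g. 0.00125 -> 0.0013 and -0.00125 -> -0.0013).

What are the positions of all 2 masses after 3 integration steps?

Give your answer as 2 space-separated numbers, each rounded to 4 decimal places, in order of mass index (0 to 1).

Step 0: x=[3.0000 9.0000] v=[0.0000 0.0000]
Step 1: x=[3.0100 8.9900] v=[0.1000 -0.1000]
Step 2: x=[3.0298 8.9702] v=[0.1980 -0.1980]
Step 3: x=[3.0590 8.9410] v=[0.2920 -0.2920]

Answer: 3.0590 8.9410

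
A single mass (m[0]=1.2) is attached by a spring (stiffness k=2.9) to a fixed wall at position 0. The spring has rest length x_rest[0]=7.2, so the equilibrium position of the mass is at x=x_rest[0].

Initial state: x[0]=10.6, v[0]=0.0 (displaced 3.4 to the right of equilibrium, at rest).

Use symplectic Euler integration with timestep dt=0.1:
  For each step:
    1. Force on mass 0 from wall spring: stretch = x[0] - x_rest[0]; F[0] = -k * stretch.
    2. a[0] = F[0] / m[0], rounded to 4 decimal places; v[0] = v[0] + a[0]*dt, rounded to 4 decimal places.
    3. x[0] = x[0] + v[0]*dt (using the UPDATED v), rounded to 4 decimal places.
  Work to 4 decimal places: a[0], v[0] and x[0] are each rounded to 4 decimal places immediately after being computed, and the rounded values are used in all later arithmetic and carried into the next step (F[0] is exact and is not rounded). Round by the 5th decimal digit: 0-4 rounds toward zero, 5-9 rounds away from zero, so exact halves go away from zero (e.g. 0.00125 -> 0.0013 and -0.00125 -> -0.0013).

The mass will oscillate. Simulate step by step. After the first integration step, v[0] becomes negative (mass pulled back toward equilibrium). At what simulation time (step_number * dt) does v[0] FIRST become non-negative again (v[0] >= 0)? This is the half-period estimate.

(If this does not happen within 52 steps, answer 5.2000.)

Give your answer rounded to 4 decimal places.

Answer: 2.1000

Derivation:
Step 0: x=[10.6000] v=[0.0000]
Step 1: x=[10.5178] v=[-0.8217]
Step 2: x=[10.3555] v=[-1.6235]
Step 3: x=[10.1169] v=[-2.3861]
Step 4: x=[9.8078] v=[-3.0910]
Step 5: x=[9.4357] v=[-3.7212]
Step 6: x=[9.0096] v=[-4.2615]
Step 7: x=[8.5397] v=[-4.6988]
Step 8: x=[8.0374] v=[-5.0226]
Step 9: x=[7.5149] v=[-5.2250]
Step 10: x=[6.9848] v=[-5.3011]
Step 11: x=[6.4599] v=[-5.2491]
Step 12: x=[5.9529] v=[-5.0702]
Step 13: x=[5.4760] v=[-4.7688]
Step 14: x=[5.0408] v=[-4.3522]
Step 15: x=[4.6578] v=[-3.8304]
Step 16: x=[4.3362] v=[-3.2160]
Step 17: x=[4.0838] v=[-2.5239]
Step 18: x=[3.9067] v=[-1.7708]
Step 19: x=[3.8092] v=[-0.9749]
Step 20: x=[3.7937] v=[-0.1555]
Step 21: x=[3.8605] v=[0.6677]
First v>=0 after going negative at step 21, time=2.1000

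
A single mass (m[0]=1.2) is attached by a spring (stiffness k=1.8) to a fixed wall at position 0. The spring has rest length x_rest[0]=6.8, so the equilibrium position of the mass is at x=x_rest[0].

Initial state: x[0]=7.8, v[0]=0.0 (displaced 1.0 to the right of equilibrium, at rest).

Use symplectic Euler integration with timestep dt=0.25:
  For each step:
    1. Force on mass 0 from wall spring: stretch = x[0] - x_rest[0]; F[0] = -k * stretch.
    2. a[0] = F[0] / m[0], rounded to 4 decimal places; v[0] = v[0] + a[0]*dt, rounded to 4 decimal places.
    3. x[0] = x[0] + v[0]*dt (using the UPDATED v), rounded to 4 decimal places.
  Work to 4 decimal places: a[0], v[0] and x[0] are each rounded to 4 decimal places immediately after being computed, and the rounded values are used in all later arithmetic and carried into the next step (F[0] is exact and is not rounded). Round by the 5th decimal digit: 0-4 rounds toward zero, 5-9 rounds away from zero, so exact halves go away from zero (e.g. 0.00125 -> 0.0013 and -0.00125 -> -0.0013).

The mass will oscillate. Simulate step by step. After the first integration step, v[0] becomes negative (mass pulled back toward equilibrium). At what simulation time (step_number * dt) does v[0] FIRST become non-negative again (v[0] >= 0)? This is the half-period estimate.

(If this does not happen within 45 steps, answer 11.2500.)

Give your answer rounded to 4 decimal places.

Step 0: x=[7.8000] v=[0.0000]
Step 1: x=[7.7063] v=[-0.3750]
Step 2: x=[7.5276] v=[-0.7149]
Step 3: x=[7.2807] v=[-0.9878]
Step 4: x=[6.9887] v=[-1.1681]
Step 5: x=[6.6790] v=[-1.2389]
Step 6: x=[6.3806] v=[-1.1935]
Step 7: x=[6.1216] v=[-1.0362]
Step 8: x=[5.9262] v=[-0.7818]
Step 9: x=[5.8127] v=[-0.4541]
Step 10: x=[5.7917] v=[-0.0839]
Step 11: x=[5.8653] v=[0.2942]
First v>=0 after going negative at step 11, time=2.7500

Answer: 2.7500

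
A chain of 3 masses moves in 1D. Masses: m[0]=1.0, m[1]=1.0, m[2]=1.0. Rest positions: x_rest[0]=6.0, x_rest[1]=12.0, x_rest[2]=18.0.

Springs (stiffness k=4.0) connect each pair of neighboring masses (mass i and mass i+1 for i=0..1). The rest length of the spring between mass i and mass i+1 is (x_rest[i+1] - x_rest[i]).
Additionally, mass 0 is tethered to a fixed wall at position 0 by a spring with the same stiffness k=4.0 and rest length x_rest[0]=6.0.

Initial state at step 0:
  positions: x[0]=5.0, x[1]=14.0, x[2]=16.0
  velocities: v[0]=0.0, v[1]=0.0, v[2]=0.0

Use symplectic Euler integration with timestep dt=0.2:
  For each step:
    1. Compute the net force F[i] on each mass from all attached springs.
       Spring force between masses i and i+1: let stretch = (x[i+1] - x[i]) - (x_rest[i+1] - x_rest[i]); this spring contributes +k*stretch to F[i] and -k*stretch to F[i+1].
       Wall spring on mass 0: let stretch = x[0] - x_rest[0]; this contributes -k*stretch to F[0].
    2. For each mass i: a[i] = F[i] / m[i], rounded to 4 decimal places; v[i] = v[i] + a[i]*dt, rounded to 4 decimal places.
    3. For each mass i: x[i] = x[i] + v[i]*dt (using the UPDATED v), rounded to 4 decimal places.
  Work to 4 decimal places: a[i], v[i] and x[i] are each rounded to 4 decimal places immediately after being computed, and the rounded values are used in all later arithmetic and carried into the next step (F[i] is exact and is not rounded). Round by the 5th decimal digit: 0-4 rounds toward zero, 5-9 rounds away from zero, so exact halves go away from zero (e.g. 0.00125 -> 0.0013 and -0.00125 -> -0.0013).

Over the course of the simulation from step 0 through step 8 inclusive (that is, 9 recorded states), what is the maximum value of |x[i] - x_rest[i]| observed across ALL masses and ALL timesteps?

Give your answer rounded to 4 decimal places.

Step 0: x=[5.0000 14.0000 16.0000] v=[0.0000 0.0000 0.0000]
Step 1: x=[5.6400 12.8800 16.6400] v=[3.2000 -5.6000 3.2000]
Step 2: x=[6.5360 11.2032 17.6384] v=[4.4800 -8.3840 4.9920]
Step 3: x=[7.1330 9.8093 18.5672] v=[2.9850 -6.9696 4.6438]
Step 4: x=[7.0169 9.3884 19.0547] v=[-0.5804 -2.1043 2.4375]
Step 5: x=[6.1576 10.1347 18.9556] v=[-4.2967 3.7315 -0.4955]
Step 6: x=[4.9494 11.6560 18.4052] v=[-6.0411 7.6065 -2.7522]
Step 7: x=[4.0223 13.1841 17.7349] v=[-4.6353 7.6406 -3.3516]
Step 8: x=[3.9176 13.9745 17.2965] v=[-0.5237 3.9518 -2.1922]
Max displacement = 2.6116

Answer: 2.6116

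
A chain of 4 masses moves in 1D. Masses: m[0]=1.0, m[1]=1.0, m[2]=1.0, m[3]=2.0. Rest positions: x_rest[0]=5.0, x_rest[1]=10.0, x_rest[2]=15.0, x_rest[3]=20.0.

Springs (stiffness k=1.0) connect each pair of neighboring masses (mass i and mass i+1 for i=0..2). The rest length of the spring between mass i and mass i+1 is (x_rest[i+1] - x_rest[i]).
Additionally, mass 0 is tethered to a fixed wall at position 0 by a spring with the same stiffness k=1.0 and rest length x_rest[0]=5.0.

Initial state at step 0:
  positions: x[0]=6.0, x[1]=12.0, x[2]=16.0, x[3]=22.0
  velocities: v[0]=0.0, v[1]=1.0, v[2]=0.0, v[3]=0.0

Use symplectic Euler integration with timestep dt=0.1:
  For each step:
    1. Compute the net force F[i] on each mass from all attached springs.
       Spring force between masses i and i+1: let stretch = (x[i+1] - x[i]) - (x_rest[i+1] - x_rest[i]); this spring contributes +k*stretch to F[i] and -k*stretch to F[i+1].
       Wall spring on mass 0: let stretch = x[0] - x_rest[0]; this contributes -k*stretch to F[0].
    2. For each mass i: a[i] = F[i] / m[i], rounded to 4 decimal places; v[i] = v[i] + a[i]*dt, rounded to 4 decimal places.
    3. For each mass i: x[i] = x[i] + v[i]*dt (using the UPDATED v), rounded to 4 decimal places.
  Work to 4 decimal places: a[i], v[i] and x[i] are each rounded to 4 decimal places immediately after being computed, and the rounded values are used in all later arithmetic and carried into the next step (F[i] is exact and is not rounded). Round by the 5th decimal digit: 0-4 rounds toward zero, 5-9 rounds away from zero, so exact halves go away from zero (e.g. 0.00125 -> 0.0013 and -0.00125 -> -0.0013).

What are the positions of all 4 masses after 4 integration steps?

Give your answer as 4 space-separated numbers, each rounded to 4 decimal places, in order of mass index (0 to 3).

Step 0: x=[6.0000 12.0000 16.0000 22.0000] v=[0.0000 1.0000 0.0000 0.0000]
Step 1: x=[6.0000 12.0800 16.0200 21.9950] v=[0.0000 0.8000 0.2000 -0.0500]
Step 2: x=[6.0008 12.1386 16.0604 21.9851] v=[0.0080 0.5860 0.4035 -0.0988]
Step 3: x=[6.0030 12.1750 16.1208 21.9706] v=[0.0217 0.3644 0.6038 -0.1450]
Step 4: x=[6.0069 12.1892 16.2002 21.9519] v=[0.0386 0.1418 0.7942 -0.1875]

Answer: 6.0069 12.1892 16.2002 21.9519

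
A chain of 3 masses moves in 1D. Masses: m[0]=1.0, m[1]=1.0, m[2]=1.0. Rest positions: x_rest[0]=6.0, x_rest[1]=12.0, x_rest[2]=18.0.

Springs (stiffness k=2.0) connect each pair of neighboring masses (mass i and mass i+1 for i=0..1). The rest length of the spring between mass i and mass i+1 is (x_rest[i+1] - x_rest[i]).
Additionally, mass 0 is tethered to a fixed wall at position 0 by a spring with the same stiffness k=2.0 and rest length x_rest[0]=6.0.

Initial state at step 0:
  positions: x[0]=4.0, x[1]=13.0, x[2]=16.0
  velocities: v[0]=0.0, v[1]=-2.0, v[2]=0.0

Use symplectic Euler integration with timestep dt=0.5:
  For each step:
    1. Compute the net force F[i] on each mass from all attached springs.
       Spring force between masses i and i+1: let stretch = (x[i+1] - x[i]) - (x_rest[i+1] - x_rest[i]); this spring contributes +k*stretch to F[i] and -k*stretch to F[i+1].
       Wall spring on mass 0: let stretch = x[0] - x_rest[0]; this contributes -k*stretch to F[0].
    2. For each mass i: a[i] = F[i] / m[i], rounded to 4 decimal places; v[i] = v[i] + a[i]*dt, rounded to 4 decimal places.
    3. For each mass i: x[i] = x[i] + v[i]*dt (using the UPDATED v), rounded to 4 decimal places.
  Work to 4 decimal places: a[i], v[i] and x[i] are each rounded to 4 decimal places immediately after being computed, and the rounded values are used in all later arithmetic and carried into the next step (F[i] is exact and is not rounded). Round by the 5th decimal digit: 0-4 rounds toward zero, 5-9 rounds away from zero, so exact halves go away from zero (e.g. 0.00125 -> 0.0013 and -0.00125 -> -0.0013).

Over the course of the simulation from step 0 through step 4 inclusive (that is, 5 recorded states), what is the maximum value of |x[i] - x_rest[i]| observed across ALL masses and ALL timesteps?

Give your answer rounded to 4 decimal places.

Step 0: x=[4.0000 13.0000 16.0000] v=[0.0000 -2.0000 0.0000]
Step 1: x=[6.5000 9.0000 17.5000] v=[5.0000 -8.0000 3.0000]
Step 2: x=[7.0000 8.0000 17.7500] v=[1.0000 -2.0000 0.5000]
Step 3: x=[4.5000 11.3750 16.1250] v=[-5.0000 6.7500 -3.2500]
Step 4: x=[3.1875 13.6875 15.1250] v=[-2.6250 4.6250 -2.0000]
Max displacement = 4.0000

Answer: 4.0000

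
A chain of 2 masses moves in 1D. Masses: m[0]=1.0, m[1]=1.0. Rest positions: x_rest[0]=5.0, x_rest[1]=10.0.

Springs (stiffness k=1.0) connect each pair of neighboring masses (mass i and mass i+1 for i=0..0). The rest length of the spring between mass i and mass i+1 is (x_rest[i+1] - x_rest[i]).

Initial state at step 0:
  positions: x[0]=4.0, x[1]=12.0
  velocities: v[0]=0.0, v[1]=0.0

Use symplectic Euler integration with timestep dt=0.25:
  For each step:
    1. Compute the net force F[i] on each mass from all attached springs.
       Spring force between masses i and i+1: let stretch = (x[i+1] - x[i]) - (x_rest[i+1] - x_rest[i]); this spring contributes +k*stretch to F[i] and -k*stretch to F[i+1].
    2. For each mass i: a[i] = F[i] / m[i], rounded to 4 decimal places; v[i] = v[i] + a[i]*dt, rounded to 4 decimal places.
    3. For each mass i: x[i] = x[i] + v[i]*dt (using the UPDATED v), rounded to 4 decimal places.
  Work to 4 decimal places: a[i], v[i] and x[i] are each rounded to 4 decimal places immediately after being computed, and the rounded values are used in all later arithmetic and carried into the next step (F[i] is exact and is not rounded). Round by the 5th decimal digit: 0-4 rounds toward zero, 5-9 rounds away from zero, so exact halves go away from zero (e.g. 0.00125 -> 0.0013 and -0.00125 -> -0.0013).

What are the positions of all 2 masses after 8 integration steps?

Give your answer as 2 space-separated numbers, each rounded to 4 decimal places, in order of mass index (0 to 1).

Step 0: x=[4.0000 12.0000] v=[0.0000 0.0000]
Step 1: x=[4.1875 11.8125] v=[0.7500 -0.7500]
Step 2: x=[4.5391 11.4609] v=[1.4063 -1.4063]
Step 3: x=[5.0108 10.9892] v=[1.8868 -1.8868]
Step 4: x=[5.5437 10.4564] v=[2.1314 -2.1314]
Step 5: x=[6.0711 9.9290] v=[2.1096 -2.1096]
Step 6: x=[6.5271 9.4730] v=[1.8241 -1.8241]
Step 7: x=[6.8548 9.1454] v=[1.3106 -1.3106]
Step 8: x=[7.0131 8.9871] v=[0.6333 -0.6333]

Answer: 7.0131 8.9871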